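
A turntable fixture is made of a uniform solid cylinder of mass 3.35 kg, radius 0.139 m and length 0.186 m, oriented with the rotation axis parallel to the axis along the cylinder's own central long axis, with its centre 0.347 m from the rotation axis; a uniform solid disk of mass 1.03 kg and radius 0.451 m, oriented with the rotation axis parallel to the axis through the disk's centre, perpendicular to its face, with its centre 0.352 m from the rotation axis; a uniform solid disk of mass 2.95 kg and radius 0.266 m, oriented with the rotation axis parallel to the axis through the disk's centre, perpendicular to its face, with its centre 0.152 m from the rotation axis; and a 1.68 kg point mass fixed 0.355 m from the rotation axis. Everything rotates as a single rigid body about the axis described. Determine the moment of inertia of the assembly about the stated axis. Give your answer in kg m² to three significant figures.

Solid cylinder: I_cm = (1/2)MR² = (1/2)(3.35)(0.139)² = 0.032363 kg m²; centre at d = 0.347 m, so I = I_cm + Md² gives I = 0.032363 + (3.35)(0.347)² = 0.43573 kg m².
Solid disk: I_cm = (1/2)MR² = (1/2)(1.03)(0.451)² = 0.10475 kg m²; centre at d = 0.352 m, so I = I_cm + Md² gives I = 0.10475 + (1.03)(0.352)² = 0.23237 kg m².
Solid disk: I_cm = (1/2)MR² = (1/2)(2.95)(0.266)² = 0.10437 kg m²; centre at d = 0.152 m, so I = I_cm + Md² gives I = 0.10437 + (2.95)(0.152)² = 0.17252 kg m².
Point mass: I_cm = 0; centre at d = 0.355 m, so I = I_cm + Md² gives I = 0 + (1.68)(0.355)² = 0.21172 kg m².
Total I = 0.43573 + 0.23237 + 0.17252 + 0.21172 = 1.0523 kg m².

1.05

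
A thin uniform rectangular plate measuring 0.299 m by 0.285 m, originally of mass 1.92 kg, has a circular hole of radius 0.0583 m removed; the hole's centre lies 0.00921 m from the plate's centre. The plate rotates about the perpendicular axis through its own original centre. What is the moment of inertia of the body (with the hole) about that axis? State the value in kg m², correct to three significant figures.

Unpierced body about its centre: I₀ = (1/12)M(a²+b²) = (1/12)(1.92)[(0.299)² + (0.285)²] = 0.0273 kg m².
The removed disk has mass m = M·πr²/(ab) = (1.92)·π(0.0583)²/(0.299·0.285) = 0.24059 kg (same uniform areal density).
Its moment of inertia about the rotation axis (parallel-axis theorem): I_hole = (1/2)mr² + md² = (1/2)(0.24059)(0.0583)² + (0.24059)(0.00921)² = 0.00042927 kg m².
Treating the hole as negative mass, I = I₀ − I_hole = 0.0273 − 0.00042927 = 0.026871 kg m².

0.0269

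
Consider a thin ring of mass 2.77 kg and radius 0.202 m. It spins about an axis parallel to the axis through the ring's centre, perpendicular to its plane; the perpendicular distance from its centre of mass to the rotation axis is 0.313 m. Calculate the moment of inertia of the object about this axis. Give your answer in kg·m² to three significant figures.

I_cm = MR² = (2.77)(0.202)² = 0.11303 kg·m²; centre at d = 0.313 m, so the parallel axis theorem gives I = 0.11303 + (2.77)(0.313)² = 0.3844 kg·m².

0.384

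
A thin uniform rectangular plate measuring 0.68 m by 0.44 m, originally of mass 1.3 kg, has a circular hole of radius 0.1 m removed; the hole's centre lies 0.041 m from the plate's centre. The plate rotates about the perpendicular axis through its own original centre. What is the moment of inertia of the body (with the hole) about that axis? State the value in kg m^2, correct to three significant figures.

Unpierced body about its centre: I₀ = (1/12)M(a²+b²) = (1/12)(1.3)[(0.68)² + (0.44)²] = 0.071067 kg m^2.
The removed disk has mass m = M·πr²/(ab) = (1.3)·π(0.1)²/(0.68·0.44) = 0.1365 kg (same uniform areal density).
Its moment of inertia about the rotation axis (parallel-axis theorem): I_hole = (1/2)mr² + md² = (1/2)(0.1365)(0.1)² + (0.1365)(0.041)² = 0.00091195 kg m^2.
Treating the hole as negative mass, I = I₀ − I_hole = 0.071067 − 0.00091195 = 0.070155 kg m^2.

0.0702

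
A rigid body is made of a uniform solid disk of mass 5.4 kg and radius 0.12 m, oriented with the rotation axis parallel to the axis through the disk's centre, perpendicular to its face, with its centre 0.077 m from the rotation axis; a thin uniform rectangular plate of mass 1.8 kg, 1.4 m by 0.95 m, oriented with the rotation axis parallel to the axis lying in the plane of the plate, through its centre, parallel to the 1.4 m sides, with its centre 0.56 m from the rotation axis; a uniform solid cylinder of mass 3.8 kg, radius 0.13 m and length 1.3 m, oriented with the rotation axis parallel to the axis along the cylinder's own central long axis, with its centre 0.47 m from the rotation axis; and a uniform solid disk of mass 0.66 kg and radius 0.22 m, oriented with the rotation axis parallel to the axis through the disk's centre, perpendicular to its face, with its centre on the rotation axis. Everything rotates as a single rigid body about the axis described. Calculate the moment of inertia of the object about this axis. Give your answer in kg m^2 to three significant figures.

1.66

Solid disk: I_cm = (1/2)MR² = (1/2)(5.4)(0.12)² = 0.03888 kg m^2; centre at d = 0.077 m, so the parallel axis theorem gives I = 0.03888 + (5.4)(0.077)² = 0.070897 kg m^2.
Rectangular plate: I_cm = (1/12)Mb² = (1/12)(1.8)(0.95)² = 0.13537 kg m^2; centre at d = 0.56 m, so the parallel axis theorem gives I = 0.13537 + (1.8)(0.56)² = 0.69986 kg m^2.
Solid cylinder: I_cm = (1/2)MR² = (1/2)(3.8)(0.13)² = 0.03211 kg m^2; centre at d = 0.47 m, so the parallel axis theorem gives I = 0.03211 + (3.8)(0.47)² = 0.87153 kg m^2.
Solid disk: I_cm = (1/2)MR² = (1/2)(0.66)(0.22)² = 0.015972 kg m^2; axis through the centre, so I = 0.015972 kg m^2.
Total I = 0.070897 + 0.69986 + 0.87153 + 0.015972 = 1.6583 kg m^2.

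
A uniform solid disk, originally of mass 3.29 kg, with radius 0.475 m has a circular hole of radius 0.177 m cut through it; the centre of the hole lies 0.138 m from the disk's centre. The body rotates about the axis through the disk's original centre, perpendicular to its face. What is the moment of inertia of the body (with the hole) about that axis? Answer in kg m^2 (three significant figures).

0.355

Unpierced body about its centre: I₀ = (1/2)MR² = (1/2)(3.29)(0.475)² = 0.37115 kg m^2.
The removed disk has mass m = M·(r/R)² = (3.29)(0.177/0.475)² = 0.45683 kg (same uniform areal density).
Its moment of inertia about the rotation axis (parallel-axis theorem): I_hole = (1/2)mr² + md² = (1/2)(0.45683)(0.177)² + (0.45683)(0.138)² = 0.015856 kg m^2.
Treating the hole as negative mass, I = I₀ − I_hole = 0.37115 − 0.015856 = 0.3553 kg m^2.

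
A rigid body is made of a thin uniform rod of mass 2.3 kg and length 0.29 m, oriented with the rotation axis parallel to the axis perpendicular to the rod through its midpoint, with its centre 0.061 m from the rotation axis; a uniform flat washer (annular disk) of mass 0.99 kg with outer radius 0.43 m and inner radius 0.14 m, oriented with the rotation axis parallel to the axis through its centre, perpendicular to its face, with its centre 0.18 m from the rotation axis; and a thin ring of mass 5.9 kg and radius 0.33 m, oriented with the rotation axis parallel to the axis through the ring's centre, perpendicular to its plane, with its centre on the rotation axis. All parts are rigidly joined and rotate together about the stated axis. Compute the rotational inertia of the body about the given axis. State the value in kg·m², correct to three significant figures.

Thin rod: I_cm = (1/12)ML² = (1/12)(2.3)(0.29)² = 0.016119 kg·m²; centre at d = 0.061 m, so I = I_cm + Md² gives I = 0.016119 + (2.3)(0.061)² = 0.024677 kg·m².
Annular disk: I_cm = (1/2)M(R²+r²) = (1/2)(0.99)[(0.43)² + (0.14)²] = 0.10123 kg·m²; centre at d = 0.18 m, so I = I_cm + Md² gives I = 0.10123 + (0.99)(0.18)² = 0.1333 kg·m².
Thin ring: I_cm = MR² = (5.9)(0.33)² = 0.64251 kg·m²; axis through the centre, so I = 0.64251 kg·m².
Total I = 0.024677 + 0.1333 + 0.64251 = 0.80049 kg·m².

0.800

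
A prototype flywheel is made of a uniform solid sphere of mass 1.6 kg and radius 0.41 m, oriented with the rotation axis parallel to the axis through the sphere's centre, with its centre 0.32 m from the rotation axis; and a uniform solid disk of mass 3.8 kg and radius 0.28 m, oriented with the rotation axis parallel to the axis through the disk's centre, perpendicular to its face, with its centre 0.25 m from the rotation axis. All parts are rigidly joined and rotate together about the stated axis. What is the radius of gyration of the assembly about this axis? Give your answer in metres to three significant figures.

Solid sphere: I_cm = (2/5)MR² = (2/5)(1.6)(0.41)² = 0.10758 kg m^2; centre at d = 0.32 m, so I = I_cm + Md² gives I = 0.10758 + (1.6)(0.32)² = 0.27142 kg m^2.
Solid disk: I_cm = (1/2)MR² = (1/2)(3.8)(0.28)² = 0.14896 kg m^2; centre at d = 0.25 m, so I = I_cm + Md² gives I = 0.14896 + (3.8)(0.25)² = 0.38646 kg m^2.
Total I = 0.65788 kg m^2; total mass M = 5.4 kg.
k = √(I/M) = √(0.65788/5.4) = 0.34904 m.

0.349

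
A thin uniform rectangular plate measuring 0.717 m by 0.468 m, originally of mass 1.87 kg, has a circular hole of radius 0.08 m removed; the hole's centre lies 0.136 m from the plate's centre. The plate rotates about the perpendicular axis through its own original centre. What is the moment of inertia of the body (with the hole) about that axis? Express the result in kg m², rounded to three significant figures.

Unpierced body about its centre: I₀ = (1/12)M(a²+b²) = (1/12)(1.87)[(0.717)² + (0.468)²] = 0.11424 kg m².
The removed disk has mass m = M·πr²/(ab) = (1.87)·π(0.08)²/(0.717·0.468) = 0.11205 kg (same uniform areal density).
Its moment of inertia about the rotation axis (parallel-axis theorem): I_hole = (1/2)mr² + md² = (1/2)(0.11205)(0.08)² + (0.11205)(0.136)² = 0.002431 kg m².
Treating the hole as negative mass, I = I₀ − I_hole = 0.11424 − 0.002431 = 0.11181 kg m².

0.112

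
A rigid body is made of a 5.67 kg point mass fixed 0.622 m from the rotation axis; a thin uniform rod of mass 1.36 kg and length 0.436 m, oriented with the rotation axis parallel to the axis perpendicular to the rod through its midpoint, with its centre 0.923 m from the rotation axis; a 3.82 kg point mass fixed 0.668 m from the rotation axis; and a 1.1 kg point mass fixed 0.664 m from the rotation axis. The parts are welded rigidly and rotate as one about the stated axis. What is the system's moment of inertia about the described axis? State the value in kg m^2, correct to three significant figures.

Point mass: I_cm = 0; centre at d = 0.622 m, so the parallel axis theorem gives I = 0 + (5.67)(0.622)² = 2.1936 kg m^2.
Thin rod: I_cm = (1/12)ML² = (1/12)(1.36)(0.436)² = 0.021544 kg m^2; centre at d = 0.923 m, so the parallel axis theorem gives I = 0.021544 + (1.36)(0.923)² = 1.1802 kg m^2.
Point mass: I_cm = 0; centre at d = 0.668 m, so the parallel axis theorem gives I = 0 + (3.82)(0.668)² = 1.7046 kg m^2.
Point mass: I_cm = 0; centre at d = 0.664 m, so the parallel axis theorem gives I = 0 + (1.1)(0.664)² = 0.48499 kg m^2.
Total I = 2.1936 + 1.1802 + 1.7046 + 0.48499 = 5.5634 kg m^2.

5.56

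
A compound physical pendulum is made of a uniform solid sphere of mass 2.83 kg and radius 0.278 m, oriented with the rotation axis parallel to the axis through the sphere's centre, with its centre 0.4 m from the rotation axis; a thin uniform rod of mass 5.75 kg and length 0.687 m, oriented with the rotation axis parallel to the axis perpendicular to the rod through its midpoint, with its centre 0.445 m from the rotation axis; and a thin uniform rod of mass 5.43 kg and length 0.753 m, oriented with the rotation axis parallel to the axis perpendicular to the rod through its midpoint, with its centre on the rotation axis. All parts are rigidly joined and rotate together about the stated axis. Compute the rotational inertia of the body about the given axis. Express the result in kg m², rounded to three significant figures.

Solid sphere: I_cm = (2/5)MR² = (2/5)(2.83)(0.278)² = 0.087485 kg m²; centre at d = 0.4 m, so I = I_cm + Md² gives I = 0.087485 + (2.83)(0.4)² = 0.54029 kg m².
Thin rod: I_cm = (1/12)ML² = (1/12)(5.75)(0.687)² = 0.22615 kg m²; centre at d = 0.445 m, so I = I_cm + Md² gives I = 0.22615 + (5.75)(0.445)² = 1.3648 kg m².
Thin rod: I_cm = (1/12)ML² = (1/12)(5.43)(0.753)² = 0.25657 kg m²; axis through the centre, so I = 0.25657 kg m².
Total I = 0.54029 + 1.3648 + 0.25657 = 2.1617 kg m².

2.16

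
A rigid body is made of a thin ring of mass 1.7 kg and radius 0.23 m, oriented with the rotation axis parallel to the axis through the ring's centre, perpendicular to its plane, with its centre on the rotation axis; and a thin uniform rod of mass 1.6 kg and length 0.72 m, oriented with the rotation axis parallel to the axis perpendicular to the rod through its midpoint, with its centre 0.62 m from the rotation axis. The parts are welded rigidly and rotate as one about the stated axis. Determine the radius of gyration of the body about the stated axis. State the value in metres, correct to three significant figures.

0.484

Thin ring: I_cm = MR² = (1.7)(0.23)² = 0.08993 kg m²; axis through the centre, so I = 0.08993 kg m².
Thin rod: I_cm = (1/12)ML² = (1/12)(1.6)(0.72)² = 0.06912 kg m²; centre at d = 0.62 m, so I = I_cm + Md² gives I = 0.06912 + (1.6)(0.62)² = 0.68416 kg m².
Total I = 0.77409 kg m²; total mass M = 3.3 kg.
k = √(I/M) = √(0.77409/3.3) = 0.48433 m.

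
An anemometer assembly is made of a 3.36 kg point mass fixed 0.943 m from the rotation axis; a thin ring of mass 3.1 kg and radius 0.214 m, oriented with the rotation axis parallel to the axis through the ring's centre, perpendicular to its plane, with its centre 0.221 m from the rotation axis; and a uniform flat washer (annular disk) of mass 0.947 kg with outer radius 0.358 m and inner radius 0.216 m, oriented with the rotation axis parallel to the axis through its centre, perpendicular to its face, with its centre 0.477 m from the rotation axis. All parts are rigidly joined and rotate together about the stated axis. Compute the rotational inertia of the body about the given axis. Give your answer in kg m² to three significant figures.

Point mass: I_cm = 0; centre at d = 0.943 m, so I = I_cm + Md² gives I = 0 + (3.36)(0.943)² = 2.9879 kg m².
Thin ring: I_cm = MR² = (3.1)(0.214)² = 0.14197 kg m²; centre at d = 0.221 m, so I = I_cm + Md² gives I = 0.14197 + (3.1)(0.221)² = 0.29337 kg m².
Annular disk: I_cm = (1/2)M(R²+r²) = (1/2)(0.947)[(0.358)² + (0.216)²] = 0.082777 kg m²; centre at d = 0.477 m, so I = I_cm + Md² gives I = 0.082777 + (0.947)(0.477)² = 0.29825 kg m².
Total I = 2.9879 + 0.29337 + 0.29825 = 3.5795 kg m².

3.58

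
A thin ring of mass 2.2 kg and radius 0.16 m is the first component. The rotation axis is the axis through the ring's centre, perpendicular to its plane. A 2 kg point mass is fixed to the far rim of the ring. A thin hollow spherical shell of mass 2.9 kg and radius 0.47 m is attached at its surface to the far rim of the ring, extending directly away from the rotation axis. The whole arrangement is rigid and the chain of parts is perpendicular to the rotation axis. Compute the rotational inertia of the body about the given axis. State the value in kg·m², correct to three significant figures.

1.69

Thin ring: I_cm = MR² = (2.2)(0.16)² = 0.05632 kg·m²; axis through the centre, so I = 0.05632 kg·m².
Point mass: I_cm = 0; centre at d = 0.16 m, so I = I_cm + Md² gives I = 0 + (2)(0.16)² = 0.0512 kg·m².
Spherical shell: I_cm = (2/3)MR² = (2/3)(2.9)(0.47)² = 0.42707 kg·m²; centre at d = 0.16 + 0.47 = 0.63 m, so I = I_cm + Md² gives I = 0.42707 + (2.9)(0.63)² = 1.5781 kg·m².
Total I = 0.05632 + 0.0512 + 1.5781 = 1.6856 kg·m².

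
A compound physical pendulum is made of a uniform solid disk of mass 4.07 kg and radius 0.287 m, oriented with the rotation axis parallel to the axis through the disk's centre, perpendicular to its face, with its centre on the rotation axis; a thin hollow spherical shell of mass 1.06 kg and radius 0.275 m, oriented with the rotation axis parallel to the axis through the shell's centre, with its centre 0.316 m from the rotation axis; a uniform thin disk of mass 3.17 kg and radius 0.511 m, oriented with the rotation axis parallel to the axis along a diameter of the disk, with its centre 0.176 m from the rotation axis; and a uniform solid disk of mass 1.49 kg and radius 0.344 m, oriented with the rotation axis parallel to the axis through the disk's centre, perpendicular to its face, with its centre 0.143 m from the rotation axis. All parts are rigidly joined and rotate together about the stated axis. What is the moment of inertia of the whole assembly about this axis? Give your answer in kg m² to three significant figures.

Solid disk: I_cm = (1/2)MR² = (1/2)(4.07)(0.287)² = 0.16762 kg m²; axis through the centre, so I = 0.16762 kg m².
Spherical shell: I_cm = (2/3)MR² = (2/3)(1.06)(0.275)² = 0.053442 kg m²; centre at d = 0.316 m, so I = I_cm + Md² gives I = 0.053442 + (1.06)(0.316)² = 0.15929 kg m².
Thin disk: I_cm = (1/4)MR² = (1/4)(3.17)(0.511)² = 0.20694 kg m²; centre at d = 0.176 m, so I = I_cm + Md² gives I = 0.20694 + (3.17)(0.176)² = 0.30513 kg m².
Solid disk: I_cm = (1/2)MR² = (1/2)(1.49)(0.344)² = 0.08816 kg m²; centre at d = 0.143 m, so I = I_cm + Md² gives I = 0.08816 + (1.49)(0.143)² = 0.11863 kg m².
Total I = 0.16762 + 0.15929 + 0.30513 + 0.11863 = 0.75067 kg m².

0.751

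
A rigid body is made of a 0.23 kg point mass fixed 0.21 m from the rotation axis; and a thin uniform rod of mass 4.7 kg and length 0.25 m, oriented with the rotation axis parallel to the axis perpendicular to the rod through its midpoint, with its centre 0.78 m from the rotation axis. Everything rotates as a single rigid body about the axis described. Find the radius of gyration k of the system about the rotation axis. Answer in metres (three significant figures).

Point mass: I_cm = 0; centre at d = 0.21 m, so I = I_cm + Md² gives I = 0 + (0.23)(0.21)² = 0.010143 kg·m².
Thin rod: I_cm = (1/12)ML² = (1/12)(4.7)(0.25)² = 0.024479 kg·m²; centre at d = 0.78 m, so I = I_cm + Md² gives I = 0.024479 + (4.7)(0.78)² = 2.884 kg·m².
Total I = 2.8941 kg·m²; total mass M = 4.93 kg.
k = √(I/M) = √(2.8941/4.93) = 0.76618 m.

0.766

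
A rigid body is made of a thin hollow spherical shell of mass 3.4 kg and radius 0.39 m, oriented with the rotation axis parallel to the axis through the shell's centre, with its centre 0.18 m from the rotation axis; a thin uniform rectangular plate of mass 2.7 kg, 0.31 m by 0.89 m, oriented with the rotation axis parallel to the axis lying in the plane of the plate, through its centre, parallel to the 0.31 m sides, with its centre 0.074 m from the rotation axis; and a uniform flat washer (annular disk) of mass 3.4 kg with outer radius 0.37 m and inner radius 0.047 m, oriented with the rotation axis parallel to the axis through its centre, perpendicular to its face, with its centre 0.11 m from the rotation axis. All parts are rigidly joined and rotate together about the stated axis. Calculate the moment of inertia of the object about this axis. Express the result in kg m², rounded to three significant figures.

0.926

Spherical shell: I_cm = (2/3)MR² = (2/3)(3.4)(0.39)² = 0.34476 kg m²; centre at d = 0.18 m, so the parallel axis theorem gives I = 0.34476 + (3.4)(0.18)² = 0.45492 kg m².
Rectangular plate: I_cm = (1/12)Mb² = (1/12)(2.7)(0.89)² = 0.17822 kg m²; centre at d = 0.074 m, so the parallel axis theorem gives I = 0.17822 + (2.7)(0.074)² = 0.19301 kg m².
Annular disk: I_cm = (1/2)M(R²+r²) = (1/2)(3.4)[(0.37)² + (0.047)²] = 0.23649 kg m²; centre at d = 0.11 m, so the parallel axis theorem gives I = 0.23649 + (3.4)(0.11)² = 0.27763 kg m².
Total I = 0.45492 + 0.19301 + 0.27763 = 0.92555 kg m².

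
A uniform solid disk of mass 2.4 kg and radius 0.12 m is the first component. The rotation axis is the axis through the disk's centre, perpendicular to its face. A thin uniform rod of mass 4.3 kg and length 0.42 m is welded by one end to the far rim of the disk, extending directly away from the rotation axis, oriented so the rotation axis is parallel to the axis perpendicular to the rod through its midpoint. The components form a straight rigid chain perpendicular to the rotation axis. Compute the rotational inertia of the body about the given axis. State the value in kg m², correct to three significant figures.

Solid disk: I_cm = (1/2)MR² = (1/2)(2.4)(0.12)² = 0.01728 kg m²; axis through the centre, so I = 0.01728 kg m².
Thin rod: I_cm = (1/12)ML² = (1/12)(4.3)(0.42)² = 0.06321 kg m²; centre at d = 0.12 + 0.21 = 0.33 m, so I = I_cm + Md² gives I = 0.06321 + (4.3)(0.33)² = 0.53148 kg m².
Total I = 0.01728 + 0.53148 = 0.54876 kg m².

0.549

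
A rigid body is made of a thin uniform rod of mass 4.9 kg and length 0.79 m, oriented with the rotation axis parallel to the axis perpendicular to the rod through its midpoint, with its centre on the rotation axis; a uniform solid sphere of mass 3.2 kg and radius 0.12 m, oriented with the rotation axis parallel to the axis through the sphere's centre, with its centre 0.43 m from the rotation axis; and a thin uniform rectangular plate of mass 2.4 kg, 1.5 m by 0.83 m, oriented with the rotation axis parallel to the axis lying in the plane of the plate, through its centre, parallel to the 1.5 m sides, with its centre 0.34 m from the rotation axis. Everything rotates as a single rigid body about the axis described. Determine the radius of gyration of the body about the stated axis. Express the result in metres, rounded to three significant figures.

Thin rod: I_cm = (1/12)ML² = (1/12)(4.9)(0.79)² = 0.25484 kg m^2; axis through the centre, so I = 0.25484 kg m^2.
Solid sphere: I_cm = (2/5)MR² = (2/5)(3.2)(0.12)² = 0.018432 kg m^2; centre at d = 0.43 m, so the parallel axis theorem gives I = 0.018432 + (3.2)(0.43)² = 0.61011 kg m^2.
Rectangular plate: I_cm = (1/12)Mb² = (1/12)(2.4)(0.83)² = 0.13778 kg m^2; centre at d = 0.34 m, so the parallel axis theorem gives I = 0.13778 + (2.4)(0.34)² = 0.41522 kg m^2.
Total I = 1.2802 kg m^2; total mass M = 10.5 kg.
k = √(I/M) = √(1.2802/10.5) = 0.34917 m.

0.349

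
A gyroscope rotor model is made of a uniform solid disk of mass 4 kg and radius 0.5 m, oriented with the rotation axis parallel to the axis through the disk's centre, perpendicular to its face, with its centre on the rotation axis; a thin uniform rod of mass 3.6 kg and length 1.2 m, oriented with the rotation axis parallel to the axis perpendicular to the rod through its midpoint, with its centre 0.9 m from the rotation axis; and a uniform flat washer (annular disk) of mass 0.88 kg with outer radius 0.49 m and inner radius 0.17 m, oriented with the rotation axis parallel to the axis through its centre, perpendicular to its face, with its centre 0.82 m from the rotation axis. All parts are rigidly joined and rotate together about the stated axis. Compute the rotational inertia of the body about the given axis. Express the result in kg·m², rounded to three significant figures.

Solid disk: I_cm = (1/2)MR² = (1/2)(4)(0.5)² = 0.5 kg·m²; axis through the centre, so I = 0.5 kg·m².
Thin rod: I_cm = (1/12)ML² = (1/12)(3.6)(1.2)² = 0.432 kg·m²; centre at d = 0.9 m, so the parallel axis theorem gives I = 0.432 + (3.6)(0.9)² = 3.348 kg·m².
Annular disk: I_cm = (1/2)M(R²+r²) = (1/2)(0.88)[(0.49)² + (0.17)²] = 0.11836 kg·m²; centre at d = 0.82 m, so the parallel axis theorem gives I = 0.11836 + (0.88)(0.82)² = 0.71007 kg·m².
Total I = 0.5 + 3.348 + 0.71007 = 4.5581 kg·m².

4.56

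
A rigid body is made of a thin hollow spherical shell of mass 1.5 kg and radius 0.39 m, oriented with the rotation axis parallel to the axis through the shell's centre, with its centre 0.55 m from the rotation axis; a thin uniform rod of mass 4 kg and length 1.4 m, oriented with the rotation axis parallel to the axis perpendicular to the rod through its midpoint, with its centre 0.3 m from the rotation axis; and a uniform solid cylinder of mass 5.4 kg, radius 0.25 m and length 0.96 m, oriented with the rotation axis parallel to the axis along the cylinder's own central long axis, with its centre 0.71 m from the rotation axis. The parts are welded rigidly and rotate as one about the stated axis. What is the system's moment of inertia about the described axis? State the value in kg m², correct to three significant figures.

Spherical shell: I_cm = (2/3)MR² = (2/3)(1.5)(0.39)² = 0.1521 kg m²; centre at d = 0.55 m, so the parallel axis theorem gives I = 0.1521 + (1.5)(0.55)² = 0.60585 kg m².
Thin rod: I_cm = (1/12)ML² = (1/12)(4)(1.4)² = 0.65333 kg m²; centre at d = 0.3 m, so the parallel axis theorem gives I = 0.65333 + (4)(0.3)² = 1.0133 kg m².
Solid cylinder: I_cm = (1/2)MR² = (1/2)(5.4)(0.25)² = 0.16875 kg m²; centre at d = 0.71 m, so the parallel axis theorem gives I = 0.16875 + (5.4)(0.71)² = 2.8909 kg m².
Total I = 0.60585 + 1.0133 + 2.8909 = 4.5101 kg m².

4.51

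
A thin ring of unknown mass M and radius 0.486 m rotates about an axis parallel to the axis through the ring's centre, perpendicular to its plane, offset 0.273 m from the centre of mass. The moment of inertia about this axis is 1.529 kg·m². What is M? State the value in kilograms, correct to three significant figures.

4.92

I = I_cm + Md² = MR² + Md² = M·[1·(0.486)² + (0.273)²] = M·0.31073.
So M = 1.529 / 0.31073 = 4.9207 kg.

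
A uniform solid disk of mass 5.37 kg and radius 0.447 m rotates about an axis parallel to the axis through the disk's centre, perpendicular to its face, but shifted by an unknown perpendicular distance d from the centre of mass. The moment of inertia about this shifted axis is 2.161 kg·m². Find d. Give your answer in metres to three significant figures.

About the centre-of-mass axis, I_cm = (1/2)MR² = (1/2)(5.37)(0.447)² = 0.53649 kg·m².
Parallel axis theorem: I = I_cm + Md², so Md² = 2.161 − 0.53649 = 1.6245 kg·m².
d = √(1.6245 / 5.37) = 0.55001 m.

0.550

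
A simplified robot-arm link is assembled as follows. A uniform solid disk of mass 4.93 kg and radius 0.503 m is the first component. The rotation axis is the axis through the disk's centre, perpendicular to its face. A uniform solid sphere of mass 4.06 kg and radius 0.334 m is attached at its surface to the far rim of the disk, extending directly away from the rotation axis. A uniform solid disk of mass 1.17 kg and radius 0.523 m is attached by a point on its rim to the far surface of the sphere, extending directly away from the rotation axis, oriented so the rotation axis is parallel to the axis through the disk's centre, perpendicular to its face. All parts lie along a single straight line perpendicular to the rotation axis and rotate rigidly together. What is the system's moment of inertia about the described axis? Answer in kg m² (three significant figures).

7.17

Solid disk: I_cm = (1/2)MR² = (1/2)(4.93)(0.503)² = 0.62367 kg m²; axis through the centre, so I = 0.62367 kg m².
Solid sphere: I_cm = (2/5)MR² = (2/5)(4.06)(0.334)² = 0.18117 kg m²; centre at d = 0.503 + 0.334 = 0.837 m, so I = I_cm + Md² gives I = 0.18117 + (4.06)(0.837)² = 3.0255 kg m².
Solid disk: I_cm = (1/2)MR² = (1/2)(1.17)(0.523)² = 0.16001 kg m²; centre at d = 0.503 + 0.334 + 0.334 + 0.523 = 1.694 m, so I = I_cm + Md² gives I = 0.16001 + (1.17)(1.694)² = 3.5175 kg m².
Total I = 0.62367 + 3.0255 + 3.5175 = 7.1666 kg m².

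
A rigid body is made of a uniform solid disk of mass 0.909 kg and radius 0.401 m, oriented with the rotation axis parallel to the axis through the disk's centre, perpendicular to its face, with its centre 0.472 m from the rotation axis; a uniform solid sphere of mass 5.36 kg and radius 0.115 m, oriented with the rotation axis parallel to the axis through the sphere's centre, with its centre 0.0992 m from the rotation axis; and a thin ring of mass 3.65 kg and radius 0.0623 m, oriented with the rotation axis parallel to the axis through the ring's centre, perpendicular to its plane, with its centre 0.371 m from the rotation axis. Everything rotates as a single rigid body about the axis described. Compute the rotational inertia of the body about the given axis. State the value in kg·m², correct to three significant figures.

0.873

Solid disk: I_cm = (1/2)MR² = (1/2)(0.909)(0.401)² = 0.073084 kg·m²; centre at d = 0.472 m, so the parallel axis theorem gives I = 0.073084 + (0.909)(0.472)² = 0.27559 kg·m².
Solid sphere: I_cm = (2/5)MR² = (2/5)(5.36)(0.115)² = 0.028354 kg·m²; centre at d = 0.0992 m, so the parallel axis theorem gives I = 0.028354 + (5.36)(0.0992)² = 0.0811 kg·m².
Thin ring: I_cm = MR² = (3.65)(0.0623)² = 0.014167 kg·m²; centre at d = 0.371 m, so the parallel axis theorem gives I = 0.014167 + (3.65)(0.371)² = 0.51656 kg·m².
Total I = 0.27559 + 0.0811 + 0.51656 = 0.87325 kg·m².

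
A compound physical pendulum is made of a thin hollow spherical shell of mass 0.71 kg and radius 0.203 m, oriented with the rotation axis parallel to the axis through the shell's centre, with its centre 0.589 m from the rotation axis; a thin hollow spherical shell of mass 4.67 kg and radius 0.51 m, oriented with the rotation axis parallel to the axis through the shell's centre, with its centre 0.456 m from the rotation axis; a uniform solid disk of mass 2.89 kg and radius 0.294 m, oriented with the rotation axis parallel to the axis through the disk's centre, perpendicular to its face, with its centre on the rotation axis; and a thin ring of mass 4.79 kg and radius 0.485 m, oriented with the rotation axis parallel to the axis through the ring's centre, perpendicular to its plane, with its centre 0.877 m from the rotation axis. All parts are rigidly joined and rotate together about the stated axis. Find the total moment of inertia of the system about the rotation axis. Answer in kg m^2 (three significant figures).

6.98

Spherical shell: I_cm = (2/3)MR² = (2/3)(0.71)(0.203)² = 0.019506 kg m^2; centre at d = 0.589 m, so the parallel axis theorem gives I = 0.019506 + (0.71)(0.589)² = 0.26582 kg m^2.
Spherical shell: I_cm = (2/3)MR² = (2/3)(4.67)(0.51)² = 0.80978 kg m^2; centre at d = 0.456 m, so the parallel axis theorem gives I = 0.80978 + (4.67)(0.456)² = 1.7808 kg m^2.
Solid disk: I_cm = (1/2)MR² = (1/2)(2.89)(0.294)² = 0.1249 kg m^2; axis through the centre, so I = 0.1249 kg m^2.
Thin ring: I_cm = MR² = (4.79)(0.485)² = 1.1267 kg m^2; centre at d = 0.877 m, so the parallel axis theorem gives I = 1.1267 + (4.79)(0.877)² = 4.8109 kg m^2.
Total I = 0.26582 + 1.7808 + 0.1249 + 4.8109 = 6.9824 kg m^2.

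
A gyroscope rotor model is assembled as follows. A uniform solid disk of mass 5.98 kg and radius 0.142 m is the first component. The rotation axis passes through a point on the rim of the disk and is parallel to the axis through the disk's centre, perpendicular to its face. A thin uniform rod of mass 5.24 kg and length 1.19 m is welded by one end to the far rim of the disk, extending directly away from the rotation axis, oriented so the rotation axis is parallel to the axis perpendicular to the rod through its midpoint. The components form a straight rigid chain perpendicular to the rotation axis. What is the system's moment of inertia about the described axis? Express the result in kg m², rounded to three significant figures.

Solid disk: I_cm = (1/2)MR² = (1/2)(5.98)(0.142)² = 0.06029 kg m²; centre at d = 0.142 m, so I = I_cm + Md² gives I = 0.06029 + (5.98)(0.142)² = 0.18087 kg m².
Thin rod: I_cm = (1/12)ML² = (1/12)(5.24)(1.19)² = 0.61836 kg m²; centre at d = 0.142 + 0.142 + 0.595 = 0.879 m, so I = I_cm + Md² gives I = 0.61836 + (5.24)(0.879)² = 4.667 kg m².
Total I = 0.18087 + 4.667 = 4.8479 kg m².

4.85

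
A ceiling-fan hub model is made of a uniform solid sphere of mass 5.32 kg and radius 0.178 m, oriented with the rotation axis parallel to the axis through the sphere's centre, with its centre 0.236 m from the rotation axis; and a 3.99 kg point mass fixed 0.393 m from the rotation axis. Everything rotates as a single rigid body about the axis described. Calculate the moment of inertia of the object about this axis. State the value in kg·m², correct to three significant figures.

0.980

Solid sphere: I_cm = (2/5)MR² = (2/5)(5.32)(0.178)² = 0.067424 kg·m²; centre at d = 0.236 m, so the parallel axis theorem gives I = 0.067424 + (5.32)(0.236)² = 0.36373 kg·m².
Point mass: I_cm = 0; centre at d = 0.393 m, so the parallel axis theorem gives I = 0 + (3.99)(0.393)² = 0.61625 kg·m².
Total I = 0.36373 + 0.61625 = 0.97998 kg·m².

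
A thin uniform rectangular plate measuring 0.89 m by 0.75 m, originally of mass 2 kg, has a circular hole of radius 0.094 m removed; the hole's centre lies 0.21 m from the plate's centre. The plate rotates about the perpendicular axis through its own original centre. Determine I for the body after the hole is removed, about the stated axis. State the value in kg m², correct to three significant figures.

0.222

Unpierced body about its centre: I₀ = (1/12)M(a²+b²) = (1/12)(2)[(0.89)² + (0.75)²] = 0.22577 kg m².
The removed disk has mass m = M·πr²/(ab) = (2)·π(0.094)²/(0.89·0.75) = 0.083173 kg (same uniform areal density).
Its moment of inertia about the rotation axis (parallel-axis theorem): I_hole = (1/2)mr² + md² = (1/2)(0.083173)(0.094)² + (0.083173)(0.21)² = 0.0040354 kg m².
Treating the hole as negative mass, I = I₀ − I_hole = 0.22577 − 0.0040354 = 0.22173 kg m².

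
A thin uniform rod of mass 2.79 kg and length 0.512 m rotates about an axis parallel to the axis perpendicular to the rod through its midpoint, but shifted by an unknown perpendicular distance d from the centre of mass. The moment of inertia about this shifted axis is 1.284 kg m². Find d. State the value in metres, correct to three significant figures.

About the centre-of-mass axis, I_cm = (1/12)ML² = (1/12)(2.79)(0.512)² = 0.060948 kg m².
Parallel axis theorem: I = I_cm + Md², so Md² = 1.284 − 0.060948 = 1.2231 kg m².
d = √(1.2231 / 2.79) = 0.66209 m.

0.662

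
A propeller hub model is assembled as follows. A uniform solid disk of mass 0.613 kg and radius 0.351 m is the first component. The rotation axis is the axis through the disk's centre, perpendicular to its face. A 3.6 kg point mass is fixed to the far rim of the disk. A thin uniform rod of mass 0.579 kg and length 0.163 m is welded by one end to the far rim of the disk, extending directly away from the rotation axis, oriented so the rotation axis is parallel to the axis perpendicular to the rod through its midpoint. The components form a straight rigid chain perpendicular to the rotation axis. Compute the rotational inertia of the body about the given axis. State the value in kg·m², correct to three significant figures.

0.591

Solid disk: I_cm = (1/2)MR² = (1/2)(0.613)(0.351)² = 0.037761 kg·m²; axis through the centre, so I = 0.037761 kg·m².
Point mass: I_cm = 0; centre at d = 0.351 m, so the parallel axis theorem gives I = 0 + (3.6)(0.351)² = 0.44352 kg·m².
Thin rod: I_cm = (1/12)ML² = (1/12)(0.579)(0.163)² = 0.001282 kg·m²; centre at d = 0.351 + 0.0815 = 0.4325 m, so the parallel axis theorem gives I = 0.001282 + (0.579)(0.4325)² = 0.10959 kg·m².
Total I = 0.037761 + 0.44352 + 0.10959 = 0.59087 kg·m².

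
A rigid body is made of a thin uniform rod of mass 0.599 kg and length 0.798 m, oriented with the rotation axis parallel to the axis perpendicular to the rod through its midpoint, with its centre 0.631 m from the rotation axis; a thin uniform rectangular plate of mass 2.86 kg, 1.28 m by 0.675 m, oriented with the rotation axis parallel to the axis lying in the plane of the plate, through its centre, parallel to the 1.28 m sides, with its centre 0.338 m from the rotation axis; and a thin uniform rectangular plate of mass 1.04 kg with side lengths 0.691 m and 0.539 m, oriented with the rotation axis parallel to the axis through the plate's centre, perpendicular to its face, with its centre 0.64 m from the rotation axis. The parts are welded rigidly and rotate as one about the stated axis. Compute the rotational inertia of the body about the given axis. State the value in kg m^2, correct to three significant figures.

1.20

Thin rod: I_cm = (1/12)ML² = (1/12)(0.599)(0.798)² = 0.031787 kg m^2; centre at d = 0.631 m, so I = I_cm + Md² gives I = 0.031787 + (0.599)(0.631)² = 0.27029 kg m^2.
Rectangular plate: I_cm = (1/12)Mb² = (1/12)(2.86)(0.675)² = 0.10859 kg m^2; centre at d = 0.338 m, so I = I_cm + Md² gives I = 0.10859 + (2.86)(0.338)² = 0.43533 kg m^2.
Rectangular plate: I_cm = (1/12)M(a²+b²) = (1/12)(1.04)[(0.691)² + (0.539)²] = 0.06656 kg m^2; centre at d = 0.64 m, so I = I_cm + Md² gives I = 0.06656 + (1.04)(0.64)² = 0.49254 kg m^2.
Total I = 0.27029 + 0.43533 + 0.49254 = 1.1982 kg m^2.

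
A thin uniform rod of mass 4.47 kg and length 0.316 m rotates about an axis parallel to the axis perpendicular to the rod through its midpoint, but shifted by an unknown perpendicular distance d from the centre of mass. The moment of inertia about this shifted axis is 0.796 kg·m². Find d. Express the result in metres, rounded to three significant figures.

About the centre-of-mass axis, I_cm = (1/12)ML² = (1/12)(4.47)(0.316)² = 0.037196 kg·m².
Parallel axis theorem: I = I_cm + Md², so Md² = 0.796 − 0.037196 = 0.7588 kg·m².
d = √(0.7588 / 4.47) = 0.41201 m.

0.412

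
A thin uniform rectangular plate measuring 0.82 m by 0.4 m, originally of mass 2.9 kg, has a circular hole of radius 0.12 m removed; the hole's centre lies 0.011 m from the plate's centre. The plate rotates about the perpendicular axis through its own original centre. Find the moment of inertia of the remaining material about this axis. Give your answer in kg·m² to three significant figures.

Unpierced body about its centre: I₀ = (1/12)M(a²+b²) = (1/12)(2.9)[(0.82)² + (0.4)²] = 0.20116 kg·m².
The removed disk has mass m = M·πr²/(ab) = (2.9)·π(0.12)²/(0.82·0.4) = 0.39998 kg (same uniform areal density).
Its moment of inertia about the rotation axis (parallel-axis theorem): I_hole = (1/2)mr² + md² = (1/2)(0.39998)(0.12)² + (0.39998)(0.011)² = 0.0029282 kg·m².
Treating the hole as negative mass, I = I₀ − I_hole = 0.20116 − 0.0029282 = 0.19824 kg·m².

0.198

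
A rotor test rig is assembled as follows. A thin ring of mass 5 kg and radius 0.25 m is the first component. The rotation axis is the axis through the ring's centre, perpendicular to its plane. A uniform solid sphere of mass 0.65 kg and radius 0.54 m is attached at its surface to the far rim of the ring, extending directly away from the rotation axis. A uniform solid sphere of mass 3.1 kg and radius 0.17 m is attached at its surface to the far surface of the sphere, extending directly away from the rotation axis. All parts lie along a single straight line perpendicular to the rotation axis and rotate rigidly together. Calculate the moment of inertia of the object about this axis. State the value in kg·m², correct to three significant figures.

Thin ring: I_cm = MR² = (5)(0.25)² = 0.3125 kg·m²; axis through the centre, so I = 0.3125 kg·m².
Solid sphere: I_cm = (2/5)MR² = (2/5)(0.65)(0.54)² = 0.075816 kg·m²; centre at d = 0.25 + 0.54 = 0.79 m, so I = I_cm + Md² gives I = 0.075816 + (0.65)(0.79)² = 0.48148 kg·m².
Solid sphere: I_cm = (2/5)MR² = (2/5)(3.1)(0.17)² = 0.035836 kg·m²; centre at d = 0.25 + 0.54 + 0.54 + 0.17 = 1.5 m, so I = I_cm + Md² gives I = 0.035836 + (3.1)(1.5)² = 7.0108 kg·m².
Total I = 0.3125 + 0.48148 + 7.0108 = 7.8048 kg·m².

7.80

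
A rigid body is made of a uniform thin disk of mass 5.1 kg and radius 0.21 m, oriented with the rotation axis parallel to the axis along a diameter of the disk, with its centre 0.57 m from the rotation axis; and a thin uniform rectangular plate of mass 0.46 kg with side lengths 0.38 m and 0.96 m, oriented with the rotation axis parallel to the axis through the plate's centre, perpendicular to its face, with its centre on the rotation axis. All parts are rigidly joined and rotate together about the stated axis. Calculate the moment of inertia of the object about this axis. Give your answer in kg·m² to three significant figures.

Thin disk: I_cm = (1/4)MR² = (1/4)(5.1)(0.21)² = 0.056227 kg·m²; centre at d = 0.57 m, so I = I_cm + Md² gives I = 0.056227 + (5.1)(0.57)² = 1.7132 kg·m².
Rectangular plate: I_cm = (1/12)M(a²+b²) = (1/12)(0.46)[(0.38)² + (0.96)²] = 0.040863 kg·m²; axis through the centre, so I = 0.040863 kg·m².
Total I = 1.7132 + 0.040863 = 1.7541 kg·m².

1.75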